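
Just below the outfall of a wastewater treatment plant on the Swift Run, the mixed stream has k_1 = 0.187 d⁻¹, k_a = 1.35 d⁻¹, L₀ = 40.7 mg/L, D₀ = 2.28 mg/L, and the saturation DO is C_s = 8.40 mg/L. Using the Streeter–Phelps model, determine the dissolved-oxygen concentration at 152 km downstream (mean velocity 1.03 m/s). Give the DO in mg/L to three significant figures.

DO ≈ 4.07 mg/L

Travel time t = x/v = 152 km / (1.03 m/s) = 152000 m / 1.03 m/s = 147600 s = 1.708 d.
k_1 L₀/(k_a−k_1) = 0.187×40.7/(1.35−0.187) = 7.611/1.163 = 6.544 mg/L.
e^(−k_1 t) = e^(−0.187×1.708) = 0.7266; e^(−k_a t) = e^(−1.35×1.708) = 0.09968.
D = 6.544 × (0.7266 − 0.09968) + 2.28 × 0.09968 = 4.103 + 0.2273 = 4.330 mg/L.
DO = C_s − D = 8.40 − 4.330 = 4.070 mg/L.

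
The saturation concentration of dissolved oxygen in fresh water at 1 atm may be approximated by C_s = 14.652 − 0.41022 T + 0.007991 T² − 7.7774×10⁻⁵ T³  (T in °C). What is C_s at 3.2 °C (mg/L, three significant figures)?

C_s = 14.652 − 0.41022×3.2 + 0.007991×3.2² − 7.7774×10⁻⁵×3.2³ = 13.42 mg/L.

C_s ≈ 13.4 mg/L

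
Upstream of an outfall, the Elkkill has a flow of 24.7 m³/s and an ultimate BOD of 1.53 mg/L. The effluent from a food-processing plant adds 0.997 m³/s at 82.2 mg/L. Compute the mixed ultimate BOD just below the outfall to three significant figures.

Flow-weighted mixing: C = (Q_r C_r + Q_w C_w)/(Q_r + Q_w)
= (24.7×1.53 + 0.997×82.2)/(24.7 + 0.997) = 119.7/25.70 = 4.660 mg/L.

4.66 mg/L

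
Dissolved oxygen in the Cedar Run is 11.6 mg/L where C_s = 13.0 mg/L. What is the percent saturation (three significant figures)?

89.2 % saturation

% saturation = C/C_s × 100 = 11.6/13.0 × 100 = 89.2 %.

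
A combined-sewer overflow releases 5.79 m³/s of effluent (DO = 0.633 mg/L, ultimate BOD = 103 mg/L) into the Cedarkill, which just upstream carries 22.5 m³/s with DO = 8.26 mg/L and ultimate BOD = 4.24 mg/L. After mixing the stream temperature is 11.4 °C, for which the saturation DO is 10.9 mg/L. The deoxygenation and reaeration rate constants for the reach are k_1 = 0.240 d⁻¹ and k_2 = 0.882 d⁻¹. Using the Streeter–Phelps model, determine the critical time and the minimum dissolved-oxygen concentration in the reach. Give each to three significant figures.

t_c ≈ 1.07 d; minimum DO ≈ 5.75 mg/L

Mixed DO = (22.5×8.26 + 5.79×0.633)/(22.5+5.79) = 189.5/28.29 = 6.699 mg/L.
Mixed L₀ = (22.5×4.24 + 5.79×103)/(28.29) = 691.8/28.29 = 24.45 mg/L.
Initial deficit D₀ = C_s − DO₀ = 10.9 − 6.699 = 4.201 mg/L.
t_c = (1/0.6420) ln[(0.882/0.240)(1 − 4.201×0.6420/(0.240×24.45))] = 1.558 × ln(1.986) = 1.069 d.
D_c = (0.240/0.882) × 24.45 × e^(−0.240×1.069) = 0.2721 × 24.45 × 0.7737 = 5.148 mg/L.
Minimum DO = 10.9 − 5.148 = 5.752 mg/L.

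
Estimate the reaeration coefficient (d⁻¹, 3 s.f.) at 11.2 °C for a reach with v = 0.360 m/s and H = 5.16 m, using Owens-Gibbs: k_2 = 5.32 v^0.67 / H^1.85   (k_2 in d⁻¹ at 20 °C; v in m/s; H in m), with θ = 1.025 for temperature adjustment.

k_2 ≈ 0.104 d⁻¹

k_2(20) = 5.32 × 0.360^0.67 / 5.16^1.85 = 5.32 × 0.5043 / 20.82 = 0.1289 d⁻¹.
k_2(11.2) = 0.1289 × 1.025^(11.2−20) = 0.1289 × 0.8047 = 0.1037 d⁻¹.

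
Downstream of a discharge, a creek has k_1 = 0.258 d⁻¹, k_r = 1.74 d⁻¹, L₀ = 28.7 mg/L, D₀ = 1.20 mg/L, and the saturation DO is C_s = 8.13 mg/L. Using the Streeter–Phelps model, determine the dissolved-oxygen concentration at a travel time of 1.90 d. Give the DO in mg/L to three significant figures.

k_1 L₀/(k_r−k_1) = 0.258×28.7/(1.74−0.258) = 7.405/1.482 = 4.996 mg/L.
e^(−k_1 t) = e^(−0.258×1.900) = 0.6125; e^(−k_r t) = e^(−1.74×1.900) = 0.03666.
D = 4.996 × (0.6125 − 0.03666) + 1.20 × 0.03666 = 2.877 + 0.04400 = 2.921 mg/L.
DO = C_s − D = 8.13 − 2.921 = 5.209 mg/L.

DO ≈ 5.21 mg/L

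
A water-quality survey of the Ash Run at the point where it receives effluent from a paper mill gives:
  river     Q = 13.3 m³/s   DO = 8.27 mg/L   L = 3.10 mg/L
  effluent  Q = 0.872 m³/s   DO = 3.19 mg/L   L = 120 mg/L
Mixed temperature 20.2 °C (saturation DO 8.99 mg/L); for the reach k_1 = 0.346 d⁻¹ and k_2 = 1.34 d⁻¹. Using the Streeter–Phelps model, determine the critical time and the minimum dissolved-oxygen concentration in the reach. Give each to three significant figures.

t_c ≈ 1.02 d; minimum DO ≈ 7.12 mg/L

Mixed DO = (13.3×8.27 + 0.872×3.19)/(13.3+0.872) = 112.8/14.17 = 7.957 mg/L.
Mixed L₀ = (13.3×3.10 + 0.872×120)/(14.17) = 145.9/14.17 = 10.29 mg/L.
Initial deficit D₀ = C_s − DO₀ = 8.99 − 7.957 = 1.033 mg/L.
t_c = (1/0.9940) ln[(1.34/0.346)(1 − 1.033×0.9940/(0.346×10.29))] = 1.006 × ln(2.757) = 1.020 d.
D_c = (0.346/1.34) × 10.29 × e^(−0.346×1.020) = 0.2582 × 10.29 × 0.7026 = 1.867 mg/L.
Minimum DO = 8.99 − 1.867 = 7.123 mg/L.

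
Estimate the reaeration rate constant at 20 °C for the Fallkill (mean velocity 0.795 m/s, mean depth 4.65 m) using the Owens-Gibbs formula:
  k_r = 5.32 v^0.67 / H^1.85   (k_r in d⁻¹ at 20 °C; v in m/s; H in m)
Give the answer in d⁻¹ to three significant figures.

k_r = 5.32 × 0.795^0.67 / 4.65^1.85 = 5.32 × 0.8575 / 17.17 = 0.2657 d⁻¹.

k_r ≈ 0.266 d⁻¹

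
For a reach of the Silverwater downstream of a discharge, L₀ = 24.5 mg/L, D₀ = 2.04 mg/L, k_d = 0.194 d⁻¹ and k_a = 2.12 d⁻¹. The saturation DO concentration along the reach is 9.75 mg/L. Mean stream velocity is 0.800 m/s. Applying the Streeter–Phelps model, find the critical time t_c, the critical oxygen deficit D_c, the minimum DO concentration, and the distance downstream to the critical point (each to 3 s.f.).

t_c ≈ 0.332 d; D_c ≈ 2.10 mg/L; min DO ≈ 7.65 mg/L; x_c ≈ 22.9 km

t_c = [1/(k_a−k_d)] ln[(k_a/k_d)(1 − D₀(k_a−k_d)/(k_d L₀))]
= [1/(2.12−0.194)] ln[(2.12/0.194)(1 − 2.04×1.926/(0.194×24.5))]
= (1/1.926) ln[10.93 × 0.1734] = 0.5192 × ln(1.894) = 0.5192 × 0.6389 = 0.3317 d.
D_c = (k_d/k_a) L₀ e^(−k_d t_c) = (0.194/2.12) × 24.5 × e^(−0.194×0.3317) = 0.09151 × 24.5 × 0.9377 = 2.102 mg/L.
Minimum DO = C_s − D_c = 9.75 − 2.102 = 7.648 mg/L.
x_c = v t_c = 0.800 m/s × 0.3317 d × 86400 s/d = 22930 m ≈ 22.9 km.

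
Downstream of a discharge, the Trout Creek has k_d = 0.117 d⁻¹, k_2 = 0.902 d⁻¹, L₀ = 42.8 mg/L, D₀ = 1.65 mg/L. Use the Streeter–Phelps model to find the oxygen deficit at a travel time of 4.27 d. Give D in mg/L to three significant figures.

k_d L₀/(k_2−k_d) = 0.117×42.8/(0.902−0.117) = 5.008/0.7850 = 6.379 mg/L.
e^(−k_d t) = e^(−0.117×4.270) = 0.6068; e^(−k_2 t) = e^(−0.902×4.270) = 0.02125.
D = 6.379 × (0.6068 − 0.02125) + 1.65 × 0.02125 = 3.735 + 0.03506 = 3.770 mg/L.

D ≈ 3.77 mg/L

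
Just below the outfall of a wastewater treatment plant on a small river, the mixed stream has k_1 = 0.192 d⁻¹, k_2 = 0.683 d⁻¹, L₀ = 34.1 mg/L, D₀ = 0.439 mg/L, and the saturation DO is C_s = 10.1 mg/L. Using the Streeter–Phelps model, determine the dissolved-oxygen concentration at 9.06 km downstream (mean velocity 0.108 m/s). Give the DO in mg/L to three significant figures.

DO ≈ 5.68 mg/L

Travel time t = x/v = 9.06 km / (0.108 m/s) = 9060 m / 0.108 m/s = 83890 s = 0.9709 d.
k_1 L₀/(k_2−k_1) = 0.192×34.1/(0.683−0.192) = 6.547/0.4910 = 13.33 mg/L.
e^(−k_1 t) = e^(−0.192×0.9709) = 0.8299; e^(−k_2 t) = e^(−0.683×0.9709) = 0.5152.
D = 13.33 × (0.8299 − 0.5152) + 0.439 × 0.5152 = 4.196 + 0.2262 = 4.423 mg/L.
DO = C_s − D = 10.1 − 4.423 = 5.677 mg/L.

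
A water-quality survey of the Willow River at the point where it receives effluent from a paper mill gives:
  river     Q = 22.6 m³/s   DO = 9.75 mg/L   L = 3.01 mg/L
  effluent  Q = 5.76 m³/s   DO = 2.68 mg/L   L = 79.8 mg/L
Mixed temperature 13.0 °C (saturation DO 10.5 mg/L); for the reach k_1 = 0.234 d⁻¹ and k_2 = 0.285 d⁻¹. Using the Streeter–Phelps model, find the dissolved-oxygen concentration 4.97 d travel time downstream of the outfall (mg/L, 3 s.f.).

Mixed DO = (22.6×9.75 + 5.76×2.68)/(22.6+5.76) = 235.8/28.36 = 8.314 mg/L.
Mixed L₀ = (22.6×3.01 + 5.76×79.8)/(28.36) = 527.7/28.36 = 18.61 mg/L.
Initial deficit D₀ = C_s − DO₀ = 10.5 − 8.314 = 2.186 mg/L.
D(4.97) = [0.234×18.61/(0.285−0.234)](e^(−0.234×4.97) − e^(−0.285×4.97)) + 2.186 e^(−0.285×4.97)
= 85.37 × (0.3126 − 0.2426) + 2.186 × 0.2426 = 6.504 mg/L.
DO = 10.5 − 6.504 = 3.996 mg/L.

DO ≈ 4.00 mg/L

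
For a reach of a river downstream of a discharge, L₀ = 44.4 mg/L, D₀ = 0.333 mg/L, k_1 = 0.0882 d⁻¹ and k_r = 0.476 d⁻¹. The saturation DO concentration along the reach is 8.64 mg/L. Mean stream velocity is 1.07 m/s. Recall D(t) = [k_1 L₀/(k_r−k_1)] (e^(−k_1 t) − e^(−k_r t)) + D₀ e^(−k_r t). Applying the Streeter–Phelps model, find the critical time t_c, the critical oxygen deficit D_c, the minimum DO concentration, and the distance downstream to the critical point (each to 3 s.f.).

t_c = [1/(k_r−k_1)] ln[(k_r/k_1)(1 − D₀(k_r−k_1)/(k_1 L₀))]
= [1/(0.476−0.0882)] ln[(0.476/0.0882)(1 − 0.333×0.3878/(0.0882×44.4))]
= (1/0.3878) ln[5.397 × 0.9670] = 2.579 × ln(5.219) = 2.579 × 1.652 = 4.261 d.
D_c = (k_1/k_r) L₀ e^(−k_1 t_c) = (0.0882/0.476) × 44.4 × e^(−0.0882×4.261) = 0.1853 × 44.4 × 0.6867 = 5.650 mg/L.
Minimum DO = C_s − D_c = 8.64 − 5.650 = 2.990 mg/L.
x_c = v t_c = 1.07 m/s × 4.261 d × 86400 s/d = 393900 m ≈ 394 km.

t_c ≈ 4.26 d; D_c ≈ 5.65 mg/L; min DO ≈ 2.99 mg/L; x_c ≈ 394 km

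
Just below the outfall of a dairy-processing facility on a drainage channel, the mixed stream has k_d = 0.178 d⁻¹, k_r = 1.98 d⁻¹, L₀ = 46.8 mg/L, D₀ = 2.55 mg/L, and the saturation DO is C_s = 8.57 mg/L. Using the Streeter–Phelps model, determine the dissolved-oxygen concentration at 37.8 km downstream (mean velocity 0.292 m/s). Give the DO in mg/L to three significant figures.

Travel time t = x/v = 37.8 km / (0.292 m/s) = 37800 m / 0.292 m/s = 129500 s = 1.498 d.
k_d L₀/(k_r−k_d) = 0.178×46.8/(1.98−0.178) = 8.330/1.802 = 4.623 mg/L.
e^(−k_d t) = e^(−0.178×1.498) = 0.7659; e^(−k_r t) = e^(−1.98×1.498) = 0.05148.
D = 4.623 × (0.7659 − 0.05148) + 2.55 × 0.05148 = 3.303 + 0.1313 = 3.434 mg/L.
DO = C_s − D = 8.57 − 3.434 = 5.136 mg/L.

DO ≈ 5.14 mg/L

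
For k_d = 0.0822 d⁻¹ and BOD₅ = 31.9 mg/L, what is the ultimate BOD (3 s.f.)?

BOD₅ = L₀(1 − e^(−5k_d)) ⇒ L₀ = BOD₅ / (1 − e^(−5×0.0822))
= 31.9 / (1 − 0.6630) = 31.9 / 0.3370 = 94.66 mg/L.

L₀ ≈ 94.7 mg/L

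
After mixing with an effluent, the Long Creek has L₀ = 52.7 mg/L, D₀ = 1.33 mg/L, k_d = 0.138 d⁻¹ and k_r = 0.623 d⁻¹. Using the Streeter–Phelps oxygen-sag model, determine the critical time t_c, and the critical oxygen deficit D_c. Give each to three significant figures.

With k_r/k_d = 4.514 and 1 − D₀(k_r−k_d)/(k_d L₀) = 0.9113,
t_c = ln(4.514 × 0.9113) / (0.623 − 0.138) = ln(4.114) / 0.4850 = 1.414/0.4850 = 2.916 d.
D_c = (k_d/k_r) L₀ e^(−k_d t_c) = (0.138/0.623) × 52.7 × e^(−0.138×2.916) = 0.2215 × 52.7 × 0.6687 = 7.806 mg/L.

t_c ≈ 2.92 d; D_c ≈ 7.81 mg/L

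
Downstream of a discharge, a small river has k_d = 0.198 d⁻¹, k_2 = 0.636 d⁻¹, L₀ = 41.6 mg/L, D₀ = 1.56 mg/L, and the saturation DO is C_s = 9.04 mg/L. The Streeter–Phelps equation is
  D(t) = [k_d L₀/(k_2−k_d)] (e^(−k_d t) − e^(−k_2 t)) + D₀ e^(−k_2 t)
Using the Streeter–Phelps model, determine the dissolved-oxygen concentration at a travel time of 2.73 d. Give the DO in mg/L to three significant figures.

k_d L₀/(k_2−k_d) = 0.198×41.6/(0.636−0.198) = 8.237/0.4380 = 18.81 mg/L.
e^(−k_d t) = e^(−0.198×2.730) = 0.5824; e^(−k_2 t) = e^(−0.636×2.730) = 0.1762.
D = 18.81 × (0.5824 − 0.1762) + 1.56 × 0.1762 = 7.640 + 0.2748 = 7.915 mg/L.
DO = C_s − D = 9.04 − 7.915 = 1.125 mg/L.

DO ≈ 1.13 mg/L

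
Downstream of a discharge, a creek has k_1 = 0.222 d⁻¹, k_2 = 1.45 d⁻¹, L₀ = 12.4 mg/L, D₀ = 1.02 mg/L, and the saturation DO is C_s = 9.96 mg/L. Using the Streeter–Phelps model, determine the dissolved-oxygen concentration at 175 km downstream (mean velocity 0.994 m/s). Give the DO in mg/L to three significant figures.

DO ≈ 8.60 mg/L

Travel time t = x/v = 175 km / (0.994 m/s) = 175000 m / 0.994 m/s = 176100 s = 2.038 d.
k_1 L₀/(k_2−k_1) = 0.222×12.4/(1.45−0.222) = 2.753/1.228 = 2.242 mg/L.
e^(−k_1 t) = e^(−0.222×2.038) = 0.6361; e^(−k_2 t) = e^(−1.45×2.038) = 0.05210.
D = 2.242 × (0.6361 − 0.05210) + 1.02 × 0.05210 = 1.309 + 0.05314 = 1.362 mg/L.
DO = C_s − D = 9.96 − 1.362 = 8.598 mg/L.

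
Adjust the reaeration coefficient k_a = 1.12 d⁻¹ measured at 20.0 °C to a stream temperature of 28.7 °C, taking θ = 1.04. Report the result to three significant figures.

k_a(T₂) = k_a(T₁) · θ^(T₂−T₁) = 1.12 × 1.04^(28.7−20.0)
= 1.12 × 1.04^8.70 = 1.12 × 1.407 = 1.575 d⁻¹.

k_a ≈ 1.58 d⁻¹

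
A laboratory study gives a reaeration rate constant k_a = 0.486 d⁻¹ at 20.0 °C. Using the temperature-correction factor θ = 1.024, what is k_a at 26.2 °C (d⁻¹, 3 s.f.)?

k_a ≈ 0.563 d⁻¹

k_a(T₂) = k_a(T₁) · θ^(T₂−T₁) = 0.486 × 1.024^(26.2−20.0)
= 0.486 × 1.024^6.20 = 0.486 × 1.158 = 0.5630 d⁻¹.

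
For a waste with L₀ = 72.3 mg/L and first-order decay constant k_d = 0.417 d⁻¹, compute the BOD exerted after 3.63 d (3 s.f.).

y ≈ 56.4 mg/L

y_t = L₀(1 − e^(−k_d t)) = 72.3 × (1 − e^(−0.417×3.63))
= 72.3 × (1 − 0.2201) = 72.3 × 0.7799 = 56.39 mg/L.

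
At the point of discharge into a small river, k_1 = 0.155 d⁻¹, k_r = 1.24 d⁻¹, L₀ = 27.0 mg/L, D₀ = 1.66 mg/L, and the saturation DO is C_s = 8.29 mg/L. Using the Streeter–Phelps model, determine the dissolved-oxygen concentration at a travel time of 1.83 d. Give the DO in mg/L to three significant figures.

DO ≈ 5.61 mg/L

k_1 L₀/(k_r−k_1) = 0.155×27.0/(1.24−0.155) = 4.185/1.085 = 3.857 mg/L.
e^(−k_1 t) = e^(−0.155×1.830) = 0.7530; e^(−k_r t) = e^(−1.24×1.830) = 0.1034.
D = 3.857 × (0.7530 − 0.1034) + 1.66 × 0.1034 = 2.506 + 0.1716 = 2.677 mg/L.
DO = C_s − D = 8.29 − 2.677 = 5.613 mg/L.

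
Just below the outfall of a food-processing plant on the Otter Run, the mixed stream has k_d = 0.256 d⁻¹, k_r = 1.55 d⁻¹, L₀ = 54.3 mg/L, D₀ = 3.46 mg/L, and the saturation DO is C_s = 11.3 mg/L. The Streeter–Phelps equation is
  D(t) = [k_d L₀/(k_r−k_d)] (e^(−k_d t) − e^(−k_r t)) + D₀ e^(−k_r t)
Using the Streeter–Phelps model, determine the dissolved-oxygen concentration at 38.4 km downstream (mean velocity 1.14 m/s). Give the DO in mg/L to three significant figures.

Travel time t = x/v = 38.4 km / (1.14 m/s) = 38400 m / 1.14 m/s = 33680 s = 0.3899 d.
k_d L₀/(k_r−k_d) = 0.256×54.3/(1.55−0.256) = 13.90/1.294 = 10.74 mg/L.
e^(−k_d t) = e^(−0.256×0.3899) = 0.9050; e^(−k_r t) = e^(−1.55×0.3899) = 0.5465.
D = 10.74 × (0.9050 − 0.5465) + 3.46 × 0.5465 = 3.852 + 1.891 = 5.742 mg/L.
DO = C_s − D = 11.3 − 5.742 = 5.558 mg/L.

DO ≈ 5.56 mg/L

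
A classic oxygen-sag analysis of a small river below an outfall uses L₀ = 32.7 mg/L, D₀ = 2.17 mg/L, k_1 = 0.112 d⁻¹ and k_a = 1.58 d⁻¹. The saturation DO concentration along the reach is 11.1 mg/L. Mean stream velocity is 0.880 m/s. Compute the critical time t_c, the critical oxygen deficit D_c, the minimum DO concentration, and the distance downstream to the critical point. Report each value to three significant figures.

With k_a/k_1 = 14.11 and 1 − D₀(k_a−k_1)/(k_1 L₀) = 0.1302,
t_c = ln(14.11 × 0.1302) / (1.58 − 0.112) = ln(1.837) / 1.468 = 0.6080/1.468 = 0.4142 d.
L(t_c) = L₀ e^(−k_1 t_c) = 32.7 × 0.9547 = 31.22 mg/L, and at the critical point k_a D_c = k_1 L, so D_c = (0.112/1.58) × 31.22 = 2.213 mg/L.
Minimum DO = C_s − D_c = 11.1 − 2.213 = 8.887 mg/L.
x_c = v t_c = 0.880 m/s × 0.4142 d × 86400 s/d = 31490 m ≈ 31.5 km.

t_c ≈ 0.414 d; D_c ≈ 2.21 mg/L; min DO ≈ 8.89 mg/L; x_c ≈ 31.5 km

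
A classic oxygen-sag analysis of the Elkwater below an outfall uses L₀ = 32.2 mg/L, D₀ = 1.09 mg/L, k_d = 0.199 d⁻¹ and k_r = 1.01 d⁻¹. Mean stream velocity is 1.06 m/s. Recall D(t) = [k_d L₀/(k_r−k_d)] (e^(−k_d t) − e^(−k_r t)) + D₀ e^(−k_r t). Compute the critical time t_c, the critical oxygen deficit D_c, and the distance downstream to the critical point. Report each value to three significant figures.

t_c ≈ 1.82 d; D_c ≈ 4.42 mg/L; x_c ≈ 167 km

At the critical point dD/dt = 0, so k_d L₀ e^(−k_d t) = k_r D. Substituting D(t) from the Streeter–Phelps equation and solving for t gives
t_c = ln[(k_r/k_d)(1 − D₀(k_r−k_d)/(k_d L₀))] / (k_r−k_d).
Here k_r−k_d = 0.8110 d⁻¹ and 1 − D₀(k_r−k_d)/(k_d L₀) = 1 − 1.09×0.8110/(0.199×32.2) = 0.8620, so
t_c = ln(5.075 × 0.8620) / 0.8110 = 1.476 / 0.8110 = 1.820 d.
L(t_c) = L₀ e^(−k_d t_c) = 32.2 × 0.6962 = 22.42 mg/L, and at the critical point k_r D_c = k_d L, so D_c = (0.199/1.01) × 22.42 = 4.417 mg/L.
x_c = v t_c = 1.06 m/s × 1.820 d × 86400 s/d = 166700 m ≈ 167 km.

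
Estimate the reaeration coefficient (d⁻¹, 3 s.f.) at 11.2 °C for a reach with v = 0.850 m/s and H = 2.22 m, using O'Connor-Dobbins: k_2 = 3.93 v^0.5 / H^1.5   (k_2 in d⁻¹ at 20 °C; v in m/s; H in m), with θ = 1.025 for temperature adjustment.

k_2(20) = 3.93 × 0.850^0.5 / 2.22^1.5 = 3.93 × 0.9220 / 3.308 = 1.095 d⁻¹.
k_2(11.2) = 1.095 × 1.025^(11.2−20) = 1.095 × 0.8047 = 0.8815 d⁻¹.

k_2 ≈ 0.881 d⁻¹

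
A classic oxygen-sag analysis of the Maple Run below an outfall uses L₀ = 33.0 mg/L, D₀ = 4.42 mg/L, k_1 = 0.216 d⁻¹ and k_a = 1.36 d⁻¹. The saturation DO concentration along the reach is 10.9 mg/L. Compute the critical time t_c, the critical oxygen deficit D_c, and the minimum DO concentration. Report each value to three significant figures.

t_c ≈ 0.528 d; D_c ≈ 4.68 mg/L; min DO ≈ 6.22 mg/L

With k_a/k_1 = 6.296 and 1 − D₀(k_a−k_1)/(k_1 L₀) = 0.2906,
t_c = ln(6.296 × 0.2906) / (1.36 − 0.216) = ln(1.830) / 1.144 = 0.6042/1.144 = 0.5282 d.
D_c = (k_1/k_a) L₀ e^(−k_1 t_c) = (0.216/1.36) × 33.0 × e^(−0.216×0.5282) = 0.1588 × 33.0 × 0.8922 = 4.676 mg/L.
Minimum DO = C_s − D_c = 10.9 − 4.676 = 6.224 mg/L.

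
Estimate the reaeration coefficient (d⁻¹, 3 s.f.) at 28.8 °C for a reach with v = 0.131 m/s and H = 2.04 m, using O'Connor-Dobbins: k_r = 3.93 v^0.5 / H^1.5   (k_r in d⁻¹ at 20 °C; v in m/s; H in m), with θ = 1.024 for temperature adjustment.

k_r(20) = 3.93 × 0.131^0.5 / 2.04^1.5 = 3.93 × 0.3619 / 2.914 = 0.4882 d⁻¹.
k_r(28.8) = 0.4882 × 1.024^(28.8−20) = 0.4882 × 1.232 = 0.6015 d⁻¹.

k_r ≈ 0.601 d⁻¹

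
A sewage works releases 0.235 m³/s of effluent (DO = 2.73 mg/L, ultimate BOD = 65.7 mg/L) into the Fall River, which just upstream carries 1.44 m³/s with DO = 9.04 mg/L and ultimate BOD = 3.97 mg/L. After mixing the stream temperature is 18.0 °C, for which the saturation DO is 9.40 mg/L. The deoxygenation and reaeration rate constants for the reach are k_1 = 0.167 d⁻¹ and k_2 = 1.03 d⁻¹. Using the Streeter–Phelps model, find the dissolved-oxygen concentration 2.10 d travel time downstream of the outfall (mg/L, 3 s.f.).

DO ≈ 7.82 mg/L

Mixed DO = (1.44×9.04 + 0.235×2.73)/(1.44+0.235) = 13.66/1.675 = 8.155 mg/L.
Mixed L₀ = (1.44×3.97 + 0.235×65.7)/(1.675) = 21.16/1.675 = 12.63 mg/L.
Initial deficit D₀ = C_s − DO₀ = 9.40 − 8.155 = 1.245 mg/L.
D(2.10) = [0.167×12.63/(1.03−0.167)](e^(−0.167×2.10) − e^(−1.03×2.10)) + 1.245 e^(−1.03×2.10)
= 2.444 × (0.7042 − 0.1150) + 1.245 × 0.1150 = 1.583 mg/L.
DO = 9.40 − 1.583 = 7.817 mg/L.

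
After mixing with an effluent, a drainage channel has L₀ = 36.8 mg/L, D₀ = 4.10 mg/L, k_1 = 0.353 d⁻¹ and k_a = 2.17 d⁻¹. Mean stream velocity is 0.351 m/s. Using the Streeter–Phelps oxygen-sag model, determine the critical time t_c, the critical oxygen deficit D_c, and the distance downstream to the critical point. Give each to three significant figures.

With k_a/k_1 = 6.147 and 1 − D₀(k_a−k_1)/(k_1 L₀) = 0.4265,
t_c = ln(6.147 × 0.4265) / (2.17 − 0.353) = ln(2.622) / 1.817 = 0.9639/1.817 = 0.5305 d.
D_c = (k_1/k_a) L₀ e^(−k_1 t_c) = (0.353/2.17) × 36.8 × e^(−0.353×0.5305) = 0.1627 × 36.8 × 0.8292 = 4.964 mg/L.
x_c = v t_c = 0.351 m/s × 0.5305 d × 86400 s/d = 16090 m ≈ 16.1 km.

t_c ≈ 0.531 d; D_c ≈ 4.96 mg/L; x_c ≈ 16.1 km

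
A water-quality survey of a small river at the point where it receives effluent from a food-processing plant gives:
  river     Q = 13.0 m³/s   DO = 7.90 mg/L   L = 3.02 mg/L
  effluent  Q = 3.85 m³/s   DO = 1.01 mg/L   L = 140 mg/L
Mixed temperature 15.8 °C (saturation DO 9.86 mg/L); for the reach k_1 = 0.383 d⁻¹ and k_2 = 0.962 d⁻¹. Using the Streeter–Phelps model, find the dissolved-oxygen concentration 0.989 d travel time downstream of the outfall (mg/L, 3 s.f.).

DO ≈ 1.72 mg/L

Mixed DO = (13.0×7.90 + 3.85×1.01)/(13.0+3.85) = 106.6/16.85 = 6.326 mg/L.
Mixed L₀ = (13.0×3.02 + 3.85×140)/(16.85) = 578.3/16.85 = 34.32 mg/L.
Initial deficit D₀ = C_s − DO₀ = 9.86 − 6.326 = 3.534 mg/L.
D(0.989) = [0.383×34.32/(0.962−0.383)](e^(−0.383×0.989) − e^(−0.962×0.989)) + 3.534 e^(−0.962×0.989)
= 22.70 × (0.6847 − 0.3862) + 3.534 × 0.3862 = 8.141 mg/L.
DO = 9.86 − 8.141 = 1.719 mg/L.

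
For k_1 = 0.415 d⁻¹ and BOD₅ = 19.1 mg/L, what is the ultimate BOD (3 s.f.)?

L₀ ≈ 21.8 mg/L

BOD₅ = L₀(1 − e^(−5k_1)) ⇒ L₀ = BOD₅ / (1 − e^(−5×0.415))
= 19.1 / (1 − 0.1256) = 19.1 / 0.8744 = 21.84 mg/L.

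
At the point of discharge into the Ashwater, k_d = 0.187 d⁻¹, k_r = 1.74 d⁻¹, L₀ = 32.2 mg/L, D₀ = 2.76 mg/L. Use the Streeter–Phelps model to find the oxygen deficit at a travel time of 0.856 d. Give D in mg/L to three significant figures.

D ≈ 3.05 mg/L

k_d L₀/(k_r−k_d) = 0.187×32.2/(1.74−0.187) = 6.021/1.553 = 3.877 mg/L.
e^(−k_d t) = e^(−0.187×0.8560) = 0.8521; e^(−k_r t) = e^(−1.74×0.8560) = 0.2255.
D = 3.877 × (0.8521 − 0.2255) + 2.76 × 0.2255 = 2.429 + 0.6224 = 3.052 mg/L.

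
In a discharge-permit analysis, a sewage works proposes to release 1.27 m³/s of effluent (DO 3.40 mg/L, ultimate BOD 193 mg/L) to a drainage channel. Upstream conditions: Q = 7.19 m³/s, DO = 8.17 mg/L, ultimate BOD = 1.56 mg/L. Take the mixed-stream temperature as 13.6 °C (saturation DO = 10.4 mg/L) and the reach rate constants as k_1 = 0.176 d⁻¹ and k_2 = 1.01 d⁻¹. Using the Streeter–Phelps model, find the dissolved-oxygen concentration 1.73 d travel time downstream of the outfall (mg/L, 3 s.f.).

DO ≈ 6.29 mg/L

Mixed DO = (7.19×8.17 + 1.27×3.40)/(7.19+1.27) = 63.06/8.460 = 7.454 mg/L.
Mixed L₀ = (7.19×1.56 + 1.27×193)/(8.460) = 256.3/8.460 = 30.30 mg/L.
Initial deficit D₀ = C_s − DO₀ = 10.4 − 7.454 = 2.946 mg/L.
D(1.73) = [0.176×30.30/(1.01−0.176)](e^(−0.176×1.73) − e^(−1.01×1.73)) + 2.946 e^(−1.01×1.73)
= 6.394 × (0.7375 − 0.1742) + 2.946 × 0.1742 = 4.115 mg/L.
DO = 10.4 − 4.115 = 6.285 mg/L.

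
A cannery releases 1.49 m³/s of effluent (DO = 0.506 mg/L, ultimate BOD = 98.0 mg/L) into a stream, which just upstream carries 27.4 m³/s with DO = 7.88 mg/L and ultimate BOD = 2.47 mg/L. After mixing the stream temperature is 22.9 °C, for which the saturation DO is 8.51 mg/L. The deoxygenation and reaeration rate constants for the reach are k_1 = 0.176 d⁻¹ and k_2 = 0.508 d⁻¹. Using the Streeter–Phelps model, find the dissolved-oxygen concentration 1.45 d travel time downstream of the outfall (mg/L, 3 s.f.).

Mixed DO = (27.4×7.88 + 1.49×0.506)/(27.4+1.49) = 216.7/28.89 = 7.500 mg/L.
Mixed L₀ = (27.4×2.47 + 1.49×98.0)/(28.89) = 213.7/28.89 = 7.397 mg/L.
Initial deficit D₀ = C_s − DO₀ = 8.51 − 7.500 = 1.010 mg/L.
D(1.45) = [0.176×7.397/(0.508−0.176)](e^(−0.176×1.45) − e^(−0.508×1.45)) + 1.010 e^(−0.508×1.45)
= 3.921 × (0.7748 − 0.4787) + 1.010 × 0.4787 = 1.644 mg/L.
DO = 8.51 − 1.644 = 6.866 mg/L.

DO ≈ 6.87 mg/L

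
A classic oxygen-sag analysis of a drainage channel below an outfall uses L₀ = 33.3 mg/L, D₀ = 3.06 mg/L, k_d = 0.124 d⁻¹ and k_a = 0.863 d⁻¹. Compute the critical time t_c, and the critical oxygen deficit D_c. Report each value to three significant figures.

t_c = [1/(k_a−k_d)] ln[(k_a/k_d)(1 − D₀(k_a−k_d)/(k_d L₀))]
= [1/(0.863−0.124)] ln[(0.863/0.124)(1 − 3.06×0.7390/(0.124×33.3))]
= (1/0.7390) ln[6.960 × 0.4524] = 1.353 × ln(3.148) = 1.353 × 1.147 = 1.552 d.
D_c = (k_d/k_a) L₀ e^(−k_d t_c) = (0.124/0.863) × 33.3 × e^(−0.124×1.552) = 0.1437 × 33.3 × 0.8249 = 3.947 mg/L.

t_c ≈ 1.55 d; D_c ≈ 3.95 mg/L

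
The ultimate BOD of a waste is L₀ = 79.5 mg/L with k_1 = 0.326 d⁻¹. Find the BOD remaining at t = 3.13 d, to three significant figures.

L ≈ 28.7 mg/L

L_t = L₀ e^(−k_1 t) = 79.5 × e^(−0.326×3.13) = 79.5 × 0.3605 = 28.66 mg/L.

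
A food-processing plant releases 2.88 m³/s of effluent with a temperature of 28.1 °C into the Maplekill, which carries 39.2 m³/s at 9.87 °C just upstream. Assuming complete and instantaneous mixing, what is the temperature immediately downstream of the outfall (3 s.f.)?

11.1 °C

Flow-weighted mixing: C = (Q_r C_r + Q_w C_w)/(Q_r + Q_w)
= (39.2×9.87 + 2.88×28.1)/(39.2 + 2.88) = 467.8/42.08 = 11.12 °C.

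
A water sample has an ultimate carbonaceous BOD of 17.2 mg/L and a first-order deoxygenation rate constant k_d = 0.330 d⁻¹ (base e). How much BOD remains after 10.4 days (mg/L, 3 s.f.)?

L ≈ 0.556 mg/L

L_t = L₀ e^(−k_d t) = 17.2 × e^(−0.330×10.4) = 17.2 × 0.03232 = 0.5559 mg/L.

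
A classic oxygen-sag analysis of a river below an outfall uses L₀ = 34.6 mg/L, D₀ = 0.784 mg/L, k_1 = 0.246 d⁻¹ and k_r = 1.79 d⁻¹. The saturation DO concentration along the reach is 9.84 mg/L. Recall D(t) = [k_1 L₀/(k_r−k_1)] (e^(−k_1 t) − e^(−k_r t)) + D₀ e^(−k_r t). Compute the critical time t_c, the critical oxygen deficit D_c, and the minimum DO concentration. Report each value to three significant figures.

With k_r/k_1 = 7.276 and 1 − D₀(k_r−k_1)/(k_1 L₀) = 0.8578,
t_c = ln(7.276 × 0.8578) / (1.79 − 0.246) = ln(6.242) / 1.544 = 1.831/1.544 = 1.186 d.
D_c = (k_1/k_r) L₀ e^(−k_1 t_c) = (0.246/1.79) × 34.6 × e^(−0.246×1.186) = 0.1374 × 34.6 × 0.7469 = 3.552 mg/L.
Minimum DO = C_s − D_c = 9.84 − 3.552 = 6.288 mg/L.

t_c ≈ 1.19 d; D_c ≈ 3.55 mg/L; min DO ≈ 6.29 mg/L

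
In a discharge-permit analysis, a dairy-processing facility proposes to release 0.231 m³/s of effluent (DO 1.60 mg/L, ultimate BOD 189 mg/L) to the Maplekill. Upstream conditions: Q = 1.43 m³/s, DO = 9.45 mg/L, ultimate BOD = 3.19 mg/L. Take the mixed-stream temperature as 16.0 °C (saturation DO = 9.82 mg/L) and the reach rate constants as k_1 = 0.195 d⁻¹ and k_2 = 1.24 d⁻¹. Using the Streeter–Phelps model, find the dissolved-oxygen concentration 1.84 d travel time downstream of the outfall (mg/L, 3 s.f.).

Mixed DO = (1.43×9.45 + 0.231×1.60)/(1.43+0.231) = 13.88/1.661 = 8.358 mg/L.
Mixed L₀ = (1.43×3.19 + 0.231×189)/(1.661) = 48.22/1.661 = 29.03 mg/L.
Initial deficit D₀ = C_s − DO₀ = 9.82 − 8.358 = 1.462 mg/L.
D(1.84) = [0.195×29.03/(1.24−0.195)](e^(−0.195×1.84) − e^(−1.24×1.84)) + 1.462 e^(−1.24×1.84)
= 5.417 × (0.6985 − 0.1021) + 1.462 × 0.1021 = 3.380 mg/L.
DO = 9.82 − 3.380 = 6.440 mg/L.

DO ≈ 6.44 mg/L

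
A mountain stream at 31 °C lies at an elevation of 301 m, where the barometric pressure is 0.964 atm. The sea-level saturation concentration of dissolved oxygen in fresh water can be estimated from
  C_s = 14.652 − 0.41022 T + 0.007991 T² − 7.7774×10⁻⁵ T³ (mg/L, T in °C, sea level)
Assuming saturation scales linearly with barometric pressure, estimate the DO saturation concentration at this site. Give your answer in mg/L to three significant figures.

C_s ≈ 7.03 mg/L

At sea level: C_s = 14.652 − 0.41022×31 + 0.007991×31² − 7.7774×10⁻⁵×31³ = 7.298 mg/L.
Pressure correction: C_s' = 7.298 × 0.964 = 7.035 mg/L.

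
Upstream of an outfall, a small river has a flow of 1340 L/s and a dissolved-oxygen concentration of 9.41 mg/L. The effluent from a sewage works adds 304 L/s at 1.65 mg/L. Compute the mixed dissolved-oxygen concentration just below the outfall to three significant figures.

7.98 mg/L

Flow-weighted mixing: C = (Q_r C_r + Q_w C_w)/(Q_r + Q_w)
= (1340×9.41 + 304×1.65)/(1340 + 304) = 13110/1644 = 7.975 mg/L.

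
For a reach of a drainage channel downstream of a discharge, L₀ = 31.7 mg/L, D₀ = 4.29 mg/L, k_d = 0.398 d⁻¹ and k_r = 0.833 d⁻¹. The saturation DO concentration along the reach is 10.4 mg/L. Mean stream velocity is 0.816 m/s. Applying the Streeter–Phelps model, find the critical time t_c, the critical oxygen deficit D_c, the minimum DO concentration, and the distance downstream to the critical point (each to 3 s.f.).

t_c = [1/(k_r−k_d)] ln[(k_r/k_d)(1 − D₀(k_r−k_d)/(k_d L₀))]
= [1/(0.833−0.398)] ln[(0.833/0.398)(1 − 4.29×0.4350/(0.398×31.7))]
= (1/0.4350) ln[2.093 × 0.8521] = 2.299 × ln(1.783) = 2.299 × 0.5785 = 1.330 d.
L(t_c) = L₀ e^(−k_d t_c) = 31.7 × 0.5890 = 18.67 mg/L, and at the critical point k_r D_c = k_d L, so D_c = (0.398/0.833) × 18.67 = 8.921 mg/L.
Minimum DO = C_s − D_c = 10.4 − 8.921 = 1.479 mg/L.
x_c = v t_c = 0.816 m/s × 1.330 d × 86400 s/d = 93760 m ≈ 93.8 km.

t_c ≈ 1.33 d; D_c ≈ 8.92 mg/L; min DO ≈ 1.48 mg/L; x_c ≈ 93.8 km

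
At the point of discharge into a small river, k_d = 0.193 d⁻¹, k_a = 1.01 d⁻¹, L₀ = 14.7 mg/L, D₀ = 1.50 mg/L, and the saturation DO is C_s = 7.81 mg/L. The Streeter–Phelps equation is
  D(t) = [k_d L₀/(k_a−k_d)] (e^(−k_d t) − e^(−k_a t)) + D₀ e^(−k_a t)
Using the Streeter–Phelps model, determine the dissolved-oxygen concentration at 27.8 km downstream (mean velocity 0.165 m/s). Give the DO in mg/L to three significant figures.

DO ≈ 5.70 mg/L

Travel time t = x/v = 27.8 km / (0.165 m/s) = 27800 m / 0.165 m/s = 168500 s = 1.950 d.
k_d L₀/(k_a−k_d) = 0.193×14.7/(1.01−0.193) = 2.837/0.8170 = 3.473 mg/L.
e^(−k_d t) = e^(−0.193×1.950) = 0.6864; e^(−k_a t) = e^(−1.01×1.950) = 0.1395.
D = 3.473 × (0.6864 − 0.1395) + 1.50 × 0.1395 = 1.899 + 0.2093 = 2.108 mg/L.
DO = C_s − D = 7.81 − 2.108 = 5.702 mg/L.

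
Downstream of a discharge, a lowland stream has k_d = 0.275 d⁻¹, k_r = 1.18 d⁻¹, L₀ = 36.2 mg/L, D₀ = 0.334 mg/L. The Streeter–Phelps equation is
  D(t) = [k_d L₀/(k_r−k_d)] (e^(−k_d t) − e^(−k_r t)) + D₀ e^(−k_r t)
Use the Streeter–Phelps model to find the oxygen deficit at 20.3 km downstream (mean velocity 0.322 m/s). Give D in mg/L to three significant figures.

Travel time t = x/v = 20.3 km / (0.322 m/s) = 20300 m / 0.322 m/s = 63040 s = 0.7297 d.
k_d L₀/(k_r−k_d) = 0.275×36.2/(1.18−0.275) = 9.955/0.9050 = 11.00 mg/L.
e^(−k_d t) = e^(−0.275×0.7297) = 0.8182; e^(−k_r t) = e^(−1.18×0.7297) = 0.4227.
D = 11.00 × (0.8182 − 0.4227) + 0.334 × 0.4227 = 4.350 + 0.1412 = 4.491 mg/L.

D ≈ 4.49 mg/L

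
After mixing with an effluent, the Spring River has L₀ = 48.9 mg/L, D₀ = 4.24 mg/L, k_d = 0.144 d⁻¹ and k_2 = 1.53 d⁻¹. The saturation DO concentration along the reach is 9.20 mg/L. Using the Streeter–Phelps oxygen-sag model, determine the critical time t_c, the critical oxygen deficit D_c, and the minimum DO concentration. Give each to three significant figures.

With k_2/k_d = 10.63 and 1 − D₀(k_2−k_d)/(k_d L₀) = 0.1654,
t_c = ln(10.63 × 0.1654) / (1.53 − 0.144) = ln(1.758) / 1.386 = 0.5641/1.386 = 0.4070 d.
L(t_c) = L₀ e^(−k_d t_c) = 48.9 × 0.9431 = 46.12 mg/L, and at the critical point k_2 D_c = k_d L, so D_c = (0.144/1.53) × 46.12 = 4.340 mg/L.
Minimum DO = C_s − D_c = 9.20 − 4.340 = 4.860 mg/L.

t_c ≈ 0.407 d; D_c ≈ 4.34 mg/L; min DO ≈ 4.86 mg/L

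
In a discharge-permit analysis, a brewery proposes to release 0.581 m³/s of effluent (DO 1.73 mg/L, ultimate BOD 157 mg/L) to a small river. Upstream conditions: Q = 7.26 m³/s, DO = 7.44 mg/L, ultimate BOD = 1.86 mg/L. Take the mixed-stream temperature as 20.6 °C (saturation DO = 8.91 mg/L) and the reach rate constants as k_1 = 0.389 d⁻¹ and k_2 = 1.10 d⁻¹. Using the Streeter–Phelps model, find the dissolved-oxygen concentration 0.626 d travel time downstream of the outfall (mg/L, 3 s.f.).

Mixed DO = (7.26×7.44 + 0.581×1.73)/(7.26+0.581) = 55.02/7.841 = 7.017 mg/L.
Mixed L₀ = (7.26×1.86 + 0.581×157)/(7.841) = 104.7/7.841 = 13.36 mg/L.
Initial deficit D₀ = C_s − DO₀ = 8.91 − 7.017 = 1.893 mg/L.
D(0.626) = [0.389×13.36/(1.10−0.389)](e^(−0.389×0.626) − e^(−1.10×0.626)) + 1.893 e^(−1.10×0.626)
= 7.307 × (0.7839 − 0.5023) + 1.893 × 0.5023 = 3.008 mg/L.
DO = 8.91 − 3.008 = 5.902 mg/L.

DO ≈ 5.90 mg/L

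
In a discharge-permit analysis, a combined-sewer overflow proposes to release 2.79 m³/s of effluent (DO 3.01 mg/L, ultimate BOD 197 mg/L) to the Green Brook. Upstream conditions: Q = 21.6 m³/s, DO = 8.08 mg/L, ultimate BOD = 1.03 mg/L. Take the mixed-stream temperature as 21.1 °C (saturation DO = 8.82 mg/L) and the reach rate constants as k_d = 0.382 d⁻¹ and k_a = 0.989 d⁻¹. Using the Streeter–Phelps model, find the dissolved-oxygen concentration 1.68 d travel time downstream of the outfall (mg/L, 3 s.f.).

DO ≈ 3.60 mg/L

Mixed DO = (21.6×8.08 + 2.79×3.01)/(21.6+2.79) = 182.9/24.39 = 7.500 mg/L.
Mixed L₀ = (21.6×1.03 + 2.79×197)/(24.39) = 571.9/24.39 = 23.45 mg/L.
Initial deficit D₀ = C_s − DO₀ = 8.82 − 7.500 = 1.320 mg/L.
D(1.68) = [0.382×23.45/(0.989−0.382)](e^(−0.382×1.68) − e^(−0.989×1.68)) + 1.320 e^(−0.989×1.68)
= 14.76 × (0.5264 − 0.1899) + 1.320 × 0.1899 = 5.216 mg/L.
DO = 8.82 − 5.216 = 3.604 mg/L.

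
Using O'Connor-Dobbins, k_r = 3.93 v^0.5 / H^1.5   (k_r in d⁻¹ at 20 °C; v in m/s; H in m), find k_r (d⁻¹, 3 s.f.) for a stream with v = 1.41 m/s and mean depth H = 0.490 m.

k_r ≈ 13.6 d⁻¹

k_r = 3.93 × 1.41^0.5 / 0.490^1.5 = 3.93 × 1.187 / 0.3430 = 13.61 d⁻¹.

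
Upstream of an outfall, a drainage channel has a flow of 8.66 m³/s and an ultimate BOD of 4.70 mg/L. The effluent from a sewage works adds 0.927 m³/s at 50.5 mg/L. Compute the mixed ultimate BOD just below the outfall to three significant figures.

Flow-weighted mixing: C = (Q_r C_r + Q_w C_w)/(Q_r + Q_w)
= (8.66×4.70 + 0.927×50.5)/(8.66 + 0.927) = 87.52/9.587 = 9.129 mg/L.

9.13 mg/L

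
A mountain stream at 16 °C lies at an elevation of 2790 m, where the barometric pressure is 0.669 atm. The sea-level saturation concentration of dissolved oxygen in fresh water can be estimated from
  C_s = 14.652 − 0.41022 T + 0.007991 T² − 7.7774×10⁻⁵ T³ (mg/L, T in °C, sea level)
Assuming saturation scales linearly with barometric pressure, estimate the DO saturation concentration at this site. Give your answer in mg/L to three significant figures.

C_s ≈ 6.57 mg/L

At sea level: C_s = 14.652 − 0.41022×16 + 0.007991×16² − 7.7774×10⁻⁵×16³ = 9.816 mg/L.
Pressure correction: C_s' = 9.816 × 0.669 = 6.567 mg/L.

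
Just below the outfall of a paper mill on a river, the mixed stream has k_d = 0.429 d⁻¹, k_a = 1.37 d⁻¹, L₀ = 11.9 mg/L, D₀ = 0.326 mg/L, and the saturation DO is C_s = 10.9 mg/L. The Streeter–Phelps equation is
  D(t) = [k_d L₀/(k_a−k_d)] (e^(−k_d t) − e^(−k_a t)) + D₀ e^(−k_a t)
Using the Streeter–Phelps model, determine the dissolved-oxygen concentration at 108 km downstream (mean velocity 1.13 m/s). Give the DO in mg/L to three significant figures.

DO ≈ 8.64 mg/L

Travel time t = x/v = 108 km / (1.13 m/s) = 108000 m / 1.13 m/s = 95580 s = 1.106 d.
k_d L₀/(k_a−k_d) = 0.429×11.9/(1.37−0.429) = 5.105/0.9410 = 5.425 mg/L.
e^(−k_d t) = e^(−0.429×1.106) = 0.6222; e^(−k_a t) = e^(−1.37×1.106) = 0.2197.
D = 5.425 × (0.6222 − 0.2197) + 0.326 × 0.2197 = 2.183 + 0.07162 = 2.255 mg/L.
DO = C_s − D = 10.9 − 2.255 = 8.645 mg/L.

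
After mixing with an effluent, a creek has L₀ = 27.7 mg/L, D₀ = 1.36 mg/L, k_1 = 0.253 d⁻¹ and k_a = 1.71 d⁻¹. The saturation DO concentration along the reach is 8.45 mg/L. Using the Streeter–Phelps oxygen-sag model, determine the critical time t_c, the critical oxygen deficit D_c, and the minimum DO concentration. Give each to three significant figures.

t_c ≈ 1.08 d; D_c ≈ 3.12 mg/L; min DO ≈ 5.33 mg/L

At the critical point dD/dt = 0, so k_1 L₀ e^(−k_1 t) = k_a D. Substituting D(t) from the Streeter–Phelps equation and solving for t gives
t_c = ln[(k_a/k_1)(1 − D₀(k_a−k_1)/(k_1 L₀))] / (k_a−k_1).
Here k_a−k_1 = 1.457 d⁻¹ and 1 − D₀(k_a−k_1)/(k_1 L₀) = 1 − 1.36×1.457/(0.253×27.7) = 0.7173, so
t_c = ln(6.759 × 0.7173) / 1.457 = 1.579 / 1.457 = 1.083 d.
L(t_c) = L₀ e^(−k_1 t_c) = 27.7 × 0.7603 = 21.06 mg/L, and at the critical point k_a D_c = k_1 L, so D_c = (0.253/1.71) × 21.06 = 3.116 mg/L.
Minimum DO = C_s − D_c = 8.45 − 3.116 = 5.334 mg/L.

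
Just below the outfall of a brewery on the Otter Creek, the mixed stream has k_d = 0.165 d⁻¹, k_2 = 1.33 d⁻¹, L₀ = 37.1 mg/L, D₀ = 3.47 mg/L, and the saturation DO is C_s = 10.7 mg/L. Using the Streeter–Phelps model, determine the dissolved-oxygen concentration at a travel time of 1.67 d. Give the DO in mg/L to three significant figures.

k_d L₀/(k_2−k_d) = 0.165×37.1/(1.33−0.165) = 6.122/1.165 = 5.255 mg/L.
e^(−k_d t) = e^(−0.165×1.670) = 0.7592; e^(−k_2 t) = e^(−1.33×1.670) = 0.1085.
D = 5.255 × (0.7592 − 0.1085) + 3.47 × 0.1085 = 3.419 + 0.3765 = 3.795 mg/L.
DO = C_s − D = 10.7 − 3.795 = 6.905 mg/L.

DO ≈ 6.90 mg/L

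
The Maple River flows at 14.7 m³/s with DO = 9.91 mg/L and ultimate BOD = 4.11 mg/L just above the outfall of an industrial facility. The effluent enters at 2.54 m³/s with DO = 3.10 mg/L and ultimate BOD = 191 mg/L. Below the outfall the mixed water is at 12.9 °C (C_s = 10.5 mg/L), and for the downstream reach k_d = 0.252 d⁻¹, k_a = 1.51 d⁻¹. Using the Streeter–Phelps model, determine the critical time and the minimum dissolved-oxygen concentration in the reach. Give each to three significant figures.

t_c ≈ 1.19 d; minimum DO ≈ 6.59 mg/L

Mixed DO = (14.7×9.91 + 2.54×3.10)/(14.7+2.54) = 153.6/17.24 = 8.907 mg/L.
Mixed L₀ = (14.7×4.11 + 2.54×191)/(17.24) = 545.6/17.24 = 31.64 mg/L.
Initial deficit D₀ = C_s − DO₀ = 10.5 − 8.907 = 1.593 mg/L.
t_c = (1/1.258) ln[(1.51/0.252)(1 − 1.593×1.258/(0.252×31.64))] = 0.7949 × ln(4.486) = 1.193 d.
D_c = (0.252/1.51) × 31.64 × e^(−0.252×1.193) = 0.1669 × 31.64 × 0.7403 = 3.910 mg/L.
Minimum DO = 10.5 − 3.910 = 6.590 mg/L.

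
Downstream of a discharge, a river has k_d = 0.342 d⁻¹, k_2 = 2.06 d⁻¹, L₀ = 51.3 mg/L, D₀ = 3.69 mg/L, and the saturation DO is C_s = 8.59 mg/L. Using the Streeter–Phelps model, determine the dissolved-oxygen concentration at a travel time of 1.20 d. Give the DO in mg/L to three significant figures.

k_d L₀/(k_2−k_d) = 0.342×51.3/(2.06−0.342) = 17.54/1.718 = 10.21 mg/L.
e^(−k_d t) = e^(−0.342×1.200) = 0.6634; e^(−k_2 t) = e^(−2.06×1.200) = 0.08442.
D = 10.21 × (0.6634 − 0.08442) + 3.69 × 0.08442 = 5.913 + 0.3115 = 6.224 mg/L.
DO = C_s − D = 8.59 − 6.224 = 2.366 mg/L.

DO ≈ 2.37 mg/L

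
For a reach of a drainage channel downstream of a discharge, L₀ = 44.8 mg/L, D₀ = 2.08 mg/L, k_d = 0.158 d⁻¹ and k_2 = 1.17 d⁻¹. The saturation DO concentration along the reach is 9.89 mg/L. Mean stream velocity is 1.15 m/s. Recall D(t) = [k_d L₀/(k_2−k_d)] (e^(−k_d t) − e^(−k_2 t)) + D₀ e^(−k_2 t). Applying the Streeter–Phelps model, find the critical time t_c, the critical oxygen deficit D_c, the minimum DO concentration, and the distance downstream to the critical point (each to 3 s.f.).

t_c = [1/(k_2−k_d)] ln[(k_2/k_d)(1 − D₀(k_2−k_d)/(k_d L₀))]
= [1/(1.17−0.158)] ln[(1.17/0.158)(1 − 2.08×1.012/(0.158×44.8))]
= (1/1.012) ln[7.405 × 0.7026] = 0.9881 × ln(5.203) = 0.9881 × 1.649 = 1.630 d.
L(t_c) = L₀ e^(−k_d t_c) = 44.8 × 0.7730 = 34.63 mg/L, and at the critical point k_2 D_c = k_d L, so D_c = (0.158/1.17) × 34.63 = 4.677 mg/L.
Minimum DO = C_s − D_c = 9.89 − 4.677 = 5.213 mg/L.
x_c = v t_c = 1.15 m/s × 1.630 d × 86400 s/d = 161900 m ≈ 162 km.

t_c ≈ 1.63 d; D_c ≈ 4.68 mg/L; min DO ≈ 5.21 mg/L; x_c ≈ 162 km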